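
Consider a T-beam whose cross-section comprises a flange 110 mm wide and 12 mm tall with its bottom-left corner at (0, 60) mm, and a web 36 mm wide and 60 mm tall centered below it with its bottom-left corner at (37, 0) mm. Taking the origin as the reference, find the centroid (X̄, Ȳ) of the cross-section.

web: A = 36 × 60 = 2160.00, centroid at (55.00, 30.00).
flange: A = 110 × 12 = 1320.00, centroid at (55.00, 66.00).
ΣA = 3480.00 mm²
ΣAX̄ = (2160.00)(55.00) + (1320.00)(55.00) = 191400.00 mm³
ΣAȲ = (2160.00)(30.00) + (1320.00)(66.00) = 151920.00 mm³
X̄ = 191400.00 / 3480.00 = 55.00 mm
Ȳ = 151920.00 / 3480.00 = 43.66 mm

X̄ = 55.00 mm, Ȳ = 43.66 mm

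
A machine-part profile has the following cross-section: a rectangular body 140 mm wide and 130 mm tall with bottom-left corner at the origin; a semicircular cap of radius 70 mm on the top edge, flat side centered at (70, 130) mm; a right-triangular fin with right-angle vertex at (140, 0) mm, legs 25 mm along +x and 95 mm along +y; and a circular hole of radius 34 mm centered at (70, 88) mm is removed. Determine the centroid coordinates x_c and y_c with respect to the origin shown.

x_c = 73.97 mm, y_c = 90.83 mm

rectangular body: A = 140 × 130 = 18200.00, centroid at (70.00, 65.00).
semicircular top: A = ½π·70² = 7696.90, centroid at (70.00, 159.71).
triangular fin: A = ½·25·95 = 1187.50, centroid at (148.33, 31.67).
hole: A = −π·34² = -3631.68, centroid at (70.00, 88.00).
ΣA = 23452.72 mm², ΣAx_c = 1734711.30 mm³, ΣAy_c = 2130280.16 mm³.
x_c = 1734711.30/23452.72 = 73.97 mm; y_c = 2130280.16/23452.72 = 90.83 mm.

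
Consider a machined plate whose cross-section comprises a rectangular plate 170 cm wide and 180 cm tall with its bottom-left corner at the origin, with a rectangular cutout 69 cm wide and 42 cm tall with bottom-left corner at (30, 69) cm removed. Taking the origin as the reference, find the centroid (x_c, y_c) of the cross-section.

x_c = 87.14 cm, y_c = 90.00 cm

plate: A = 170 × 180 = 30600.00, centroid at (85.00, 90.00).
hole: A = −(69 × 42) = -2898.00, centroid at (64.50, 90.00).
ΣA = 27702.00 cm²
ΣAx_c = (30600.00)(85.00) + (-2898.00)(64.50) = 2414079.00 cm³
ΣAy_c = (30600.00)(90.00) + (-2898.00)(90.00) = 2493180.00 cm³
x_c = 2414079.00 / 27702.00 = 87.14 cm
y_c = 2493180.00 / 27702.00 = 90.00 cm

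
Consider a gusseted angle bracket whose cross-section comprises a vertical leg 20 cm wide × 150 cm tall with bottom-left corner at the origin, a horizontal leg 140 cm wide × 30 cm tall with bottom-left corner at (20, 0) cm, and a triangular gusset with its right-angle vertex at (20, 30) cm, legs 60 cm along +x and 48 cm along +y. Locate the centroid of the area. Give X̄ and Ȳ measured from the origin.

Part | A | x̄ᵢ | ȳᵢ | A·x̄ᵢ | A·ȳᵢ
vertical leg | 3000.00 | 10.00 | 75.00 | 30000.00 | 225000.00
horizontal leg | 4200.00 | 90.00 | 15.00 | 378000.00 | 63000.00
gusset | 1440.00 | 40.00 | 46.00 | 57600.00 | 66240.00
Σ | 8640.00 |  |  | 465600.00 | 354240.00
X̄ = 465600.00 / 8640.00 = 53.89 cm
Ȳ = 354240.00 / 8640.00 = 41.00 cm

X̄ = 53.89 cm, Ȳ = 41.00 cm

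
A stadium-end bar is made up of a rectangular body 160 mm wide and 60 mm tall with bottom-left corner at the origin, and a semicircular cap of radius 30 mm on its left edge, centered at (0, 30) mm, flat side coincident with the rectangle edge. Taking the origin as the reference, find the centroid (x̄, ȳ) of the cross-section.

Part | A | x̄ᵢ | ȳᵢ | A·x̄ᵢ | A·ȳᵢ
rectangular body | 9600.00 | 80.00 | 30.00 | 768000.00 | 288000.00
semicircular end | 1413.72 | -12.73 | 30.00 | -18000.00 | 42411.50
Σ | 11013.72 |  |  | 750000.00 | 330411.50
x̄ = 750000.00 / 11013.72 = 68.10 mm
ȳ = 330411.50 / 11013.72 = 30.00 mm

x̄ = 68.10 mm, ȳ = 30.00 mm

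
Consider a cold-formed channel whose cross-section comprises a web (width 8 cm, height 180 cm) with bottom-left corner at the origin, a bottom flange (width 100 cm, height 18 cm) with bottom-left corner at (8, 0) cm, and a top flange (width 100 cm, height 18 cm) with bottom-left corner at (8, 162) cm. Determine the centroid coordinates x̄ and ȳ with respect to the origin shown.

x̄ = 42.57 cm, ȳ = 90.00 cm

Part | A | x̄ᵢ | ȳᵢ | A·x̄ᵢ | A·ȳᵢ
web | 1440.00 | 4.00 | 90.00 | 5760.00 | 129600.00
bottom flange | 1800.00 | 58.00 | 9.00 | 104400.00 | 16200.00
top flange | 1800.00 | 58.00 | 171.00 | 104400.00 | 307800.00
Σ | 5040.00 |  |  | 214560.00 | 453600.00
x̄ = 214560.00 / 5040.00 = 42.57 cm
ȳ = 453600.00 / 5040.00 = 90.00 cm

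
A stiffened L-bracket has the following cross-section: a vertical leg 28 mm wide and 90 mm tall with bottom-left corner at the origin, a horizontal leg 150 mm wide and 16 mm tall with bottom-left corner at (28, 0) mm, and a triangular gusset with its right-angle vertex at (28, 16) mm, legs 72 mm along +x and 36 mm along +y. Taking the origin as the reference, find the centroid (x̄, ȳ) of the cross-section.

x̄ = 56.29 mm, ȳ = 27.17 mm

Part | A | x̄ᵢ | ȳᵢ | A·x̄ᵢ | A·ȳᵢ
vertical leg | 2520.00 | 14.00 | 45.00 | 35280.00 | 113400.00
horizontal leg | 2400.00 | 103.00 | 8.00 | 247200.00 | 19200.00
gusset | 1296.00 | 52.00 | 28.00 | 67392.00 | 36288.00
Σ | 6216.00 |  |  | 349872.00 | 168888.00
x̄ = 349872.00 / 6216.00 = 56.29 mm
ȳ = 168888.00 / 6216.00 = 27.17 mm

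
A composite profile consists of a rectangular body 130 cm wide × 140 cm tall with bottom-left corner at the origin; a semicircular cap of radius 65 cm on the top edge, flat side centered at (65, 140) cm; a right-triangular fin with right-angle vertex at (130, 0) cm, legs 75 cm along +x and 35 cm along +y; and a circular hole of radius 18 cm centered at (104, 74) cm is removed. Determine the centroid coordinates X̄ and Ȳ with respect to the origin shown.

rectangular body: A = 130 × 140 = 18200.00, centroid at (65.00, 70.00).
semicircular top: A = ½π·65² = 6636.61, centroid at (65.00, 167.59).
triangular fin: A = ½·75·35 = 1312.50, centroid at (155.00, 11.67).
hole: A = −π·18² = -1017.88, centroid at (104.00, 74.00).
ΣA = 25131.24 cm², ΣAX̄ = 1711958.34 cm³, ΣAȲ = 2326199.04 cm³.
X̄ = 1711958.34/25131.24 = 68.12 cm; Ȳ = 2326199.04/25131.24 = 92.56 cm.

X̄ = 68.12 cm, Ȳ = 92.56 cm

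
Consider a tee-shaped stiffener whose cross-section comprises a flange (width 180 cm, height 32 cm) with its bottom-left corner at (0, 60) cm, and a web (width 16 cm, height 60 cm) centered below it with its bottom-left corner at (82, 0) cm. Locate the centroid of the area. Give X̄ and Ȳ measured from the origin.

X̄ = 90.00 cm, Ȳ = 69.43 cm

web: A = 16 × 60 = 960.00, centroid at (90.00, 30.00).
flange: A = 180 × 32 = 5760.00, centroid at (90.00, 76.00).
ΣA = 6720.00 cm²
ΣAX̄ = (960.00)(90.00) + (5760.00)(90.00) = 604800.00 cm³
ΣAȲ = (960.00)(30.00) + (5760.00)(76.00) = 466560.00 cm³
X̄ = 604800.00 / 6720.00 = 90.00 cm
Ȳ = 466560.00 / 6720.00 = 69.43 cm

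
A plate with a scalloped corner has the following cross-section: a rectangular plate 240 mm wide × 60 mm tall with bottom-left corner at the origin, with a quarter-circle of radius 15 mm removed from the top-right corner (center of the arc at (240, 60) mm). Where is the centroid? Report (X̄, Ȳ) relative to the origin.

X̄ = 118.59 mm, Ȳ = 29.71 mm

Part | A | x̄ᵢ | ȳᵢ | A·x̄ᵢ | A·ȳᵢ
plate | 14400.00 | 120.00 | 30.00 | 1728000.00 | 432000.00
removed quarter-circle | -176.71 | 233.63 | 53.63 | -41286.50 | -9477.88
Σ | 14223.29 |  |  | 1686713.50 | 422522.12
X̄ = 1686713.50 / 14223.29 = 118.59 mm
Ȳ = 422522.12 / 14223.29 = 29.71 mm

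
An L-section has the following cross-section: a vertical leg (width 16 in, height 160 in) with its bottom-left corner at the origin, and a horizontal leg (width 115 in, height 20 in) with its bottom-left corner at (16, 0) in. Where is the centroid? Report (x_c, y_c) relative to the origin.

x_c = 39.00 in, y_c = 46.87 in

vertical leg: A = 16 × 160 = 2560.00, centroid at (8.00, 80.00).
horizontal leg: A = 115 × 20 = 2300.00, centroid at (73.50, 10.00).
ΣA = 4860.00 in², ΣAx_c = 189530.00 in³, ΣAy_c = 227800.00 in³.
x_c = 189530.00/4860.00 = 39.00 in; y_c = 227800.00/4860.00 = 46.87 in.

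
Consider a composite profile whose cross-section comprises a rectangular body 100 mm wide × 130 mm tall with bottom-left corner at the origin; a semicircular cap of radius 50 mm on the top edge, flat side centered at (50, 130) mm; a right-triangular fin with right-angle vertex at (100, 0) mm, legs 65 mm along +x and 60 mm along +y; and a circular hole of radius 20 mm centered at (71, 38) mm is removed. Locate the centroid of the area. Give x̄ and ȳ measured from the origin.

rectangular body: A = 100 × 130 = 13000.00, centroid at (50.00, 65.00).
semicircular top: A = ½π·50² = 3926.99, centroid at (50.00, 151.22).
triangular fin: A = ½·65·60 = 1950.00, centroid at (121.67, 20.00).
hole: A = −π·20² = -1256.64, centroid at (71.00, 38.00).
ΣA = 17620.35 mm², ΣAx̄ = 994378.31 mm³, ΣAȳ = 1430089.93 mm³.
x̄ = 994378.31/17620.35 = 56.43 mm; ȳ = 1430089.93/17620.35 = 81.16 mm.

x̄ = 56.43 mm, ȳ = 81.16 mm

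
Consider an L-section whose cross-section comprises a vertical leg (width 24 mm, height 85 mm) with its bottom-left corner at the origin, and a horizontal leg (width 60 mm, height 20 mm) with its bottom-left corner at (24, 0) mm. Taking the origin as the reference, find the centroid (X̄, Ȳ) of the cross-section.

X̄ = 27.56 mm, Ȳ = 30.46 mm

Part | A | x̄ᵢ | ȳᵢ | A·x̄ᵢ | A·ȳᵢ
vertical leg | 2040.00 | 12.00 | 42.50 | 24480.00 | 86700.00
horizontal leg | 1200.00 | 54.00 | 10.00 | 64800.00 | 12000.00
Σ | 3240.00 |  |  | 89280.00 | 98700.00
X̄ = 89280.00 / 3240.00 = 27.56 mm
Ȳ = 98700.00 / 3240.00 = 30.46 mm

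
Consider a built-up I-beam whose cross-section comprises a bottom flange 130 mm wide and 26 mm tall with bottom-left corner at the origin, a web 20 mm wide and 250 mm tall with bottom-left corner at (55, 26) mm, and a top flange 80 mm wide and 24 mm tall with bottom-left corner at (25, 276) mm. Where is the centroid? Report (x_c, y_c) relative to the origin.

Part | A | x̄ᵢ | ȳᵢ | A·x̄ᵢ | A·ȳᵢ
bottom flange | 3380.00 | 65.00 | 13.00 | 219700.00 | 43940.00
web | 5000.00 | 65.00 | 151.00 | 325000.00 | 755000.00
top flange | 1920.00 | 65.00 | 288.00 | 124800.00 | 552960.00
Σ | 10300.00 |  |  | 669500.00 | 1351900.00
x_c = 669500.00 / 10300.00 = 65.00 mm
y_c = 1351900.00 / 10300.00 = 131.25 mm

x_c = 65.00 mm, y_c = 131.25 mm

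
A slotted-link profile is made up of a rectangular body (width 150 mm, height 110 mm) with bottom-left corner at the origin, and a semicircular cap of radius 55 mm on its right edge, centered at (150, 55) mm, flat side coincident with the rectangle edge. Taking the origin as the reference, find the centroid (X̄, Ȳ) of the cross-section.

X̄ = 96.99 mm, Ȳ = 55.00 mm

rectangular body: A = 150 × 110 = 16500.00, centroid at (75.00, 55.00).
semicircular end: A = ½π·55² = 4751.66, centroid at (173.34, 55.00).
ΣA = 21251.66 mm², ΣAX̄ = 2061165.50 mm³, ΣAȲ = 1168841.24 mm³.
X̄ = 2061165.50/21251.66 = 96.99 mm; Ȳ = 1168841.24/21251.66 = 55.00 mm.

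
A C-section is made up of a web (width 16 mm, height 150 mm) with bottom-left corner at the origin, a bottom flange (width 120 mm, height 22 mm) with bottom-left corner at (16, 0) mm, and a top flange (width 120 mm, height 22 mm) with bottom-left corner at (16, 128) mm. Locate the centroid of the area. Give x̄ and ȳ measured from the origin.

Part | A | x̄ᵢ | ȳᵢ | A·x̄ᵢ | A·ȳᵢ
web | 2400.00 | 8.00 | 75.00 | 19200.00 | 180000.00
bottom flange | 2640.00 | 76.00 | 11.00 | 200640.00 | 29040.00
top flange | 2640.00 | 76.00 | 139.00 | 200640.00 | 366960.00
Σ | 7680.00 |  |  | 420480.00 | 576000.00
x̄ = 420480.00 / 7680.00 = 54.75 mm
ȳ = 576000.00 / 7680.00 = 75.00 mm

x̄ = 54.75 mm, ȳ = 75.00 mm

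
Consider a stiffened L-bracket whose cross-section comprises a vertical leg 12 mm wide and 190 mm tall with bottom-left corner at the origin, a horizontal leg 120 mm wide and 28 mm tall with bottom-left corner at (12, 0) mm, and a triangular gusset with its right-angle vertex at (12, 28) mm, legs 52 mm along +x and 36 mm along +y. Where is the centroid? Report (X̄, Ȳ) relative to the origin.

X̄ = 43.04 mm, Ȳ = 45.78 mm

vertical leg: A = 12 × 190 = 2280.00, centroid at (6.00, 95.00).
horizontal leg: A = 120 × 28 = 3360.00, centroid at (72.00, 14.00).
gusset: A = ½·52·36 = 936.00, centroid at (29.33, 40.00).
ΣA = 6576.00 mm²
ΣAX̄ = (2280.00)(6.00) + (3360.00)(72.00) + (936.00)(29.33) = 283056.00 mm³
ΣAȲ = (2280.00)(95.00) + (3360.00)(14.00) + (936.00)(40.00) = 301080.00 mm³
X̄ = 283056.00 / 6576.00 = 43.04 mm
Ȳ = 301080.00 / 6576.00 = 45.78 mm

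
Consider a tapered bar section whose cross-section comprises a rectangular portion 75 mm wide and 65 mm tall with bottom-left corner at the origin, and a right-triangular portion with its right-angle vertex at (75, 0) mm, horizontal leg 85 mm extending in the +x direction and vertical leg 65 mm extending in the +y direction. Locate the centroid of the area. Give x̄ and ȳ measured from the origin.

x̄ = 61.31 mm, ȳ = 28.58 mm

Part | A | x̄ᵢ | ȳᵢ | A·x̄ᵢ | A·ȳᵢ
rectangular portion | 4875.00 | 37.50 | 32.50 | 182812.50 | 158437.50
triangular portion | 2762.50 | 103.33 | 21.67 | 285458.33 | 59854.17
Σ | 7637.50 |  |  | 468270.83 | 218291.67
x̄ = 468270.83 / 7637.50 = 61.31 mm
ȳ = 218291.67 / 7637.50 = 28.58 mm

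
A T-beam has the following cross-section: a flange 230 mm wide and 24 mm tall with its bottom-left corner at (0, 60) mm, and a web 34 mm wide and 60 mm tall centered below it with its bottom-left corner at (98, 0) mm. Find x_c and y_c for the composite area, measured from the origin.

web: A = 34 × 60 = 2040.00, centroid at (115.00, 30.00).
flange: A = 230 × 24 = 5520.00, centroid at (115.00, 72.00).
ΣA = 7560.00 mm²
ΣAx_c = (2040.00)(115.00) + (5520.00)(115.00) = 869400.00 mm³
ΣAy_c = (2040.00)(30.00) + (5520.00)(72.00) = 458640.00 mm³
x_c = 869400.00 / 7560.00 = 115.00 mm
y_c = 458640.00 / 7560.00 = 60.67 mm

x_c = 115.00 mm, y_c = 60.67 mm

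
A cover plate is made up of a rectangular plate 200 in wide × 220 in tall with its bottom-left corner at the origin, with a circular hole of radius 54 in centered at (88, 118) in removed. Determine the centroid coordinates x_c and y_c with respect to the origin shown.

x_c = 103.16 in, y_c = 107.90 in

plate: A = 200 × 220 = 44000.00, centroid at (100.00, 110.00).
hole: A = −π·54² = -9160.88, centroid at (88.00, 118.00).
ΣA = 34839.12 in²
ΣAx_c = (44000.00)(100.00) + (-9160.88)(88.00) = 3593842.19 in³
ΣAy_c = (44000.00)(110.00) + (-9160.88)(118.00) = 3759015.67 in³
x_c = 3593842.19 / 34839.12 = 103.16 in
y_c = 3759015.67 / 34839.12 = 107.90 in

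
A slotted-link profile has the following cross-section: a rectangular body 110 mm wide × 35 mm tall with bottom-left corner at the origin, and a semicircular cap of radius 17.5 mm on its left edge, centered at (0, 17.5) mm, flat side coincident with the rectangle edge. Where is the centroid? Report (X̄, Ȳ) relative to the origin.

X̄ = 48.07 mm, Ȳ = 17.50 mm

rectangular body: A = 110 × 35 = 3850.00, centroid at (55.00, 17.50).
semicircular end: A = ½π·17.5² = 481.06, centroid at (-7.43, 17.50).
ΣA = 4331.06 mm²
ΣAX̄ = (3850.00)(55.00) + (481.06)(-7.43) = 208177.08 mm³
ΣAȲ = (3850.00)(17.50) + (481.06)(17.50) = 75793.49 mm³
X̄ = 208177.08 / 4331.06 = 48.07 mm
Ȳ = 75793.49 / 4331.06 = 17.50 mm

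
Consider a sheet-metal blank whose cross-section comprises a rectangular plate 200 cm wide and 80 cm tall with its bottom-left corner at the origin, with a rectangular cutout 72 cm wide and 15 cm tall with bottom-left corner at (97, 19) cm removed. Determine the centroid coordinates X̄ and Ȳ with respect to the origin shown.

plate: A = 200 × 80 = 16000.00, centroid at (100.00, 40.00).
hole: A = −(72 × 15) = -1080.00, centroid at (133.00, 26.50).
ΣA = 14920.00 cm²
ΣAX̄ = (16000.00)(100.00) + (-1080.00)(133.00) = 1456360.00 cm³
ΣAȲ = (16000.00)(40.00) + (-1080.00)(26.50) = 611380.00 cm³
X̄ = 1456360.00 / 14920.00 = 97.61 cm
Ȳ = 611380.00 / 14920.00 = 40.98 cm

X̄ = 97.61 cm, Ȳ = 40.98 cm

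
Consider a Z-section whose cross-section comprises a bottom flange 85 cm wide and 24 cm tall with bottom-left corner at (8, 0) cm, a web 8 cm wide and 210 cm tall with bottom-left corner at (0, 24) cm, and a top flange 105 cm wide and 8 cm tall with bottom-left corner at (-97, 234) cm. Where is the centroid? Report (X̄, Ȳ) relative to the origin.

X̄ = 15.87 cm, Ȳ = 96.74 cm

bottom flange: A = 85 × 24 = 2040.00, centroid at (50.50, 12.00).
web: A = 8 × 210 = 1680.00, centroid at (4.00, 129.00).
top flange: A = 105 × 8 = 840.00, centroid at (-44.50, 238.00).
ΣA = 4560.00 cm²
ΣAX̄ = (2040.00)(50.50) + (1680.00)(4.00) + (840.00)(-44.50) = 72360.00 cm³
ΣAȲ = (2040.00)(12.00) + (1680.00)(129.00) + (840.00)(238.00) = 441120.00 cm³
X̄ = 72360.00 / 4560.00 = 15.87 cm
Ȳ = 441120.00 / 4560.00 = 96.74 cm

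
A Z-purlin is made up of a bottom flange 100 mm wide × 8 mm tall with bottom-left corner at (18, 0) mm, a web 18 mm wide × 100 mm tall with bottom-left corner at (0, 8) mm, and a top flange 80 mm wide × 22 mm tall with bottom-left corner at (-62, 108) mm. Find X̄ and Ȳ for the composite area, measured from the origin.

bottom flange: A = 100 × 8 = 800.00, centroid at (68.00, 4.00).
web: A = 18 × 100 = 1800.00, centroid at (9.00, 58.00).
top flange: A = 80 × 22 = 1760.00, centroid at (-22.00, 119.00).
ΣA = 4360.00 mm²
ΣAX̄ = (800.00)(68.00) + (1800.00)(9.00) + (1760.00)(-22.00) = 31880.00 mm³
ΣAȲ = (800.00)(4.00) + (1800.00)(58.00) + (1760.00)(119.00) = 317040.00 mm³
X̄ = 31880.00 / 4360.00 = 7.31 mm
Ȳ = 317040.00 / 4360.00 = 72.72 mm

X̄ = 7.31 mm, Ȳ = 72.72 mm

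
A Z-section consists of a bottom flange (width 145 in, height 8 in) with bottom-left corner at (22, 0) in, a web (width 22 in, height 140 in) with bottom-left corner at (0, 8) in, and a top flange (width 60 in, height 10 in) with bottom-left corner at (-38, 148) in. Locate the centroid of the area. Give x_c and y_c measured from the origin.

Part | A | x̄ᵢ | ȳᵢ | A·x̄ᵢ | A·ȳᵢ
bottom flange | 1160.00 | 94.50 | 4.00 | 109620.00 | 4640.00
web | 3080.00 | 11.00 | 78.00 | 33880.00 | 240240.00
top flange | 600.00 | -8.00 | 153.00 | -4800.00 | 91800.00
Σ | 4840.00 |  |  | 138700.00 | 336680.00
x_c = 138700.00 / 4840.00 = 28.66 in
y_c = 336680.00 / 4840.00 = 69.56 in

x_c = 28.66 in, y_c = 69.56 in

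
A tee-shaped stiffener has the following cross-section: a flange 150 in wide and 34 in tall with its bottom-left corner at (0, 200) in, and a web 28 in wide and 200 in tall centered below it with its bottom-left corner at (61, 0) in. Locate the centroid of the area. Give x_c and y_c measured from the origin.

web: A = 28 × 200 = 5600.00, centroid at (75.00, 100.00).
flange: A = 150 × 34 = 5100.00, centroid at (75.00, 217.00).
ΣA = 10700.00 in², ΣAx_c = 802500.00 in³, ΣAy_c = 1666700.00 in³.
x_c = 802500.00/10700.00 = 75.00 in; y_c = 1666700.00/10700.00 = 155.77 in.

x_c = 75.00 in, y_c = 155.77 in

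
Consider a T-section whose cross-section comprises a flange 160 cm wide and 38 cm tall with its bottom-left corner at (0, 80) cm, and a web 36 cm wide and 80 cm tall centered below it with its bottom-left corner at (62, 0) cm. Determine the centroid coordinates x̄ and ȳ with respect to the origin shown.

web: A = 36 × 80 = 2880.00, centroid at (80.00, 40.00).
flange: A = 160 × 38 = 6080.00, centroid at (80.00, 99.00).
ΣA = 8960.00 cm²
ΣAx̄ = (2880.00)(80.00) + (6080.00)(80.00) = 716800.00 cm³
ΣAȳ = (2880.00)(40.00) + (6080.00)(99.00) = 717120.00 cm³
x̄ = 716800.00 / 8960.00 = 80.00 cm
ȳ = 717120.00 / 8960.00 = 80.04 cm

x̄ = 80.00 cm, ȳ = 80.04 cm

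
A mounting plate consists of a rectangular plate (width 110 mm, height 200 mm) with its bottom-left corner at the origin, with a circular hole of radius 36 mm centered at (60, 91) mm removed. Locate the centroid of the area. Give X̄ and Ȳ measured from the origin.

X̄ = 53.86 mm, Ȳ = 102.04 mm

Part | A | x̄ᵢ | ȳᵢ | A·x̄ᵢ | A·ȳᵢ
plate | 22000.00 | 55.00 | 100.00 | 1210000.00 | 2200000.00
hole | -4071.50 | 60.00 | 91.00 | -244290.24 | -370506.87
Σ | 17928.50 |  |  | 965709.76 | 1829493.13
X̄ = 965709.76 / 17928.50 = 53.86 mm
Ȳ = 1829493.13 / 17928.50 = 102.04 mm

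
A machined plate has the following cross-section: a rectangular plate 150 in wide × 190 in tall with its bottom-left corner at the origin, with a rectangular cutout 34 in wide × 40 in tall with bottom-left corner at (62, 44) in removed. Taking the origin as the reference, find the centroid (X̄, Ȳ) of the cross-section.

plate: A = 150 × 190 = 28500.00, centroid at (75.00, 95.00).
hole: A = −(34 × 40) = -1360.00, centroid at (79.00, 64.00).
ΣA = 27140.00 in²
ΣAX̄ = (28500.00)(75.00) + (-1360.00)(79.00) = 2030060.00 in³
ΣAȲ = (28500.00)(95.00) + (-1360.00)(64.00) = 2620460.00 in³
X̄ = 2030060.00 / 27140.00 = 74.80 in
Ȳ = 2620460.00 / 27140.00 = 96.55 in

X̄ = 74.80 in, Ȳ = 96.55 in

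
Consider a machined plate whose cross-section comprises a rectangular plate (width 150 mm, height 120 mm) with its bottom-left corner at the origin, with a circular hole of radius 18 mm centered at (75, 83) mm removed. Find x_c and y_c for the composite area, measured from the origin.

plate: A = 150 × 120 = 18000.00, centroid at (75.00, 60.00).
hole: A = −π·18² = -1017.88, centroid at (75.00, 83.00).
ΣA = 16982.12 mm²
ΣAx_c = (18000.00)(75.00) + (-1017.88)(75.00) = 1273659.30 mm³
ΣAy_c = (18000.00)(60.00) + (-1017.88)(83.00) = 995516.29 mm³
x_c = 1273659.30 / 16982.12 = 75.00 mm
y_c = 995516.29 / 16982.12 = 58.62 mm

x_c = 75.00 mm, y_c = 58.62 mm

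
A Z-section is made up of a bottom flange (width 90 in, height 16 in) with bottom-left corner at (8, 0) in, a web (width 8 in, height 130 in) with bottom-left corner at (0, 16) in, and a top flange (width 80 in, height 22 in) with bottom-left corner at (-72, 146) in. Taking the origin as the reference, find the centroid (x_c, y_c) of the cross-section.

Part | A | x̄ᵢ | ȳᵢ | A·x̄ᵢ | A·ȳᵢ
bottom flange | 1440.00 | 53.00 | 8.00 | 76320.00 | 11520.00
web | 1040.00 | 4.00 | 81.00 | 4160.00 | 84240.00
top flange | 1760.00 | -32.00 | 157.00 | -56320.00 | 276320.00
Σ | 4240.00 |  |  | 24160.00 | 372080.00
x_c = 24160.00 / 4240.00 = 5.70 in
y_c = 372080.00 / 4240.00 = 87.75 in

x_c = 5.70 in, y_c = 87.75 in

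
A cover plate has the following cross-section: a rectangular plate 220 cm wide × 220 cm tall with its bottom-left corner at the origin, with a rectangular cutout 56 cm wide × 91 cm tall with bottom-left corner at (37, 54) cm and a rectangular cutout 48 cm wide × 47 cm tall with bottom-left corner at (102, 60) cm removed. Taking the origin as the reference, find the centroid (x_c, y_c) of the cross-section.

Part | A | x̄ᵢ | ȳᵢ | A·x̄ᵢ | A·ȳᵢ
plate | 48400.00 | 110.00 | 110.00 | 5324000.00 | 5324000.00
hole 1 | -5096.00 | 65.00 | 99.50 | -331240.00 | -507052.00
hole 2 | -2256.00 | 126.00 | 83.50 | -284256.00 | -188376.00
Σ | 41048.00 |  |  | 4708504.00 | 4628572.00
x_c = 4708504.00 / 41048.00 = 114.71 cm
y_c = 4628572.00 / 41048.00 = 112.76 cm

x_c = 114.71 cm, y_c = 112.76 cm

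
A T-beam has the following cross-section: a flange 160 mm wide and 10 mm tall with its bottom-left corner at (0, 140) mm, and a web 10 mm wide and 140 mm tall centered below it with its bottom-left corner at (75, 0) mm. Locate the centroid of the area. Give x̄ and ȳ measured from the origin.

web: A = 10 × 140 = 1400.00, centroid at (80.00, 70.00).
flange: A = 160 × 10 = 1600.00, centroid at (80.00, 145.00).
ΣA = 3000.00 mm²
ΣAx̄ = (1400.00)(80.00) + (1600.00)(80.00) = 240000.00 mm³
ΣAȳ = (1400.00)(70.00) + (1600.00)(145.00) = 330000.00 mm³
x̄ = 240000.00 / 3000.00 = 80.00 mm
ȳ = 330000.00 / 3000.00 = 110.00 mm

x̄ = 80.00 mm, ȳ = 110.00 mm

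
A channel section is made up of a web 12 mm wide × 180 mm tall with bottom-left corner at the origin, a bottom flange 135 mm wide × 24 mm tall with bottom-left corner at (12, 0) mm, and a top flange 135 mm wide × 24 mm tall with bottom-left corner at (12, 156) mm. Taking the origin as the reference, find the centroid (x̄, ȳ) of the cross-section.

x̄ = 61.12 mm, ȳ = 90.00 mm

web: A = 12 × 180 = 2160.00, centroid at (6.00, 90.00).
bottom flange: A = 135 × 24 = 3240.00, centroid at (79.50, 12.00).
top flange: A = 135 × 24 = 3240.00, centroid at (79.50, 168.00).
ΣA = 8640.00 mm², ΣAx̄ = 528120.00 mm³, ΣAȳ = 777600.00 mm³.
x̄ = 528120.00/8640.00 = 61.12 mm; ȳ = 777600.00/8640.00 = 90.00 mm.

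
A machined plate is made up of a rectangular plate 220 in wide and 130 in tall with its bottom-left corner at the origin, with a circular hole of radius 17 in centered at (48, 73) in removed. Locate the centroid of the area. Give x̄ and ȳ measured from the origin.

x̄ = 112.03 in, ȳ = 64.74 in

Part | A | x̄ᵢ | ȳᵢ | A·x̄ᵢ | A·ȳᵢ
plate | 28600.00 | 110.00 | 65.00 | 3146000.00 | 1859000.00
hole | -907.92 | 48.00 | 73.00 | -43580.17 | -66278.18
Σ | 27692.08 |  |  | 3102419.83 | 1792721.82
x̄ = 3102419.83 / 27692.08 = 112.03 in
ȳ = 1792721.82 / 27692.08 = 64.74 in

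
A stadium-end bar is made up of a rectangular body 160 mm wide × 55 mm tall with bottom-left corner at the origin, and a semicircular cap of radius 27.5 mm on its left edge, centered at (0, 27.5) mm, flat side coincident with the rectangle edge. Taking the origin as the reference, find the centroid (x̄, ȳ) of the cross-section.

rectangular body: A = 160 × 55 = 8800.00, centroid at (80.00, 27.50).
semicircular end: A = ½π·27.5² = 1187.91, centroid at (-11.67, 27.50).
ΣA = 9987.91 mm²
ΣAx̄ = (8800.00)(80.00) + (1187.91)(-11.67) = 690135.42 mm³
ΣAȳ = (8800.00)(27.50) + (1187.91)(27.50) = 274667.65 mm³
x̄ = 690135.42 / 9987.91 = 69.10 mm
ȳ = 274667.65 / 9987.91 = 27.50 mm

x̄ = 69.10 mm, ȳ = 27.50 mm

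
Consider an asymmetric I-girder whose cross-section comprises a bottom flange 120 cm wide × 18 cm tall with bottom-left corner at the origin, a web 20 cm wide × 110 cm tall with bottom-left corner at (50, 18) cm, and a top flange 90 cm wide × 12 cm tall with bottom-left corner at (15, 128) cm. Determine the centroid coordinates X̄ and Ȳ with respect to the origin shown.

X̄ = 60.00 cm, Ȳ = 59.70 cm

bottom flange: A = 120 × 18 = 2160.00, centroid at (60.00, 9.00).
web: A = 20 × 110 = 2200.00, centroid at (60.00, 73.00).
top flange: A = 90 × 12 = 1080.00, centroid at (60.00, 134.00).
ΣA = 5440.00 cm²
ΣAX̄ = (2160.00)(60.00) + (2200.00)(60.00) + (1080.00)(60.00) = 326400.00 cm³
ΣAȲ = (2160.00)(9.00) + (2200.00)(73.00) + (1080.00)(134.00) = 324760.00 cm³
X̄ = 326400.00 / 5440.00 = 60.00 cm
Ȳ = 324760.00 / 5440.00 = 59.70 cm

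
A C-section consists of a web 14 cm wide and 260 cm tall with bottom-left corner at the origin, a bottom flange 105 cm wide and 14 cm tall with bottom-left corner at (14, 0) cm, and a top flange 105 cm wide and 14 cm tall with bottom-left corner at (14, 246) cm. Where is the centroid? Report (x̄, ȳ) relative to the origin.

x̄ = 33.59 cm, ȳ = 130.00 cm

Part | A | x̄ᵢ | ȳᵢ | A·x̄ᵢ | A·ȳᵢ
web | 3640.00 | 7.00 | 130.00 | 25480.00 | 473200.00
bottom flange | 1470.00 | 66.50 | 7.00 | 97755.00 | 10290.00
top flange | 1470.00 | 66.50 | 253.00 | 97755.00 | 371910.00
Σ | 6580.00 |  |  | 220990.00 | 855400.00
x̄ = 220990.00 / 6580.00 = 33.59 cm
ȳ = 855400.00 / 6580.00 = 130.00 cm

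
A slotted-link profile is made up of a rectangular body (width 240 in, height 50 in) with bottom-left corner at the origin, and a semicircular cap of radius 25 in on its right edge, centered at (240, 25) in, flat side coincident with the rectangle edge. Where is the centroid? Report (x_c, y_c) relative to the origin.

rectangular body: A = 240 × 50 = 12000.00, centroid at (120.00, 25.00).
semicircular end: A = ½π·25² = 981.75, centroid at (250.61, 25.00).
ΣA = 12981.75 in², ΣAx_c = 1686036.12 in³, ΣAy_c = 324543.69 in³.
x_c = 1686036.12/12981.75 = 129.88 in; y_c = 324543.69/12981.75 = 25.00 in.

x_c = 129.88 in, y_c = 25.00 in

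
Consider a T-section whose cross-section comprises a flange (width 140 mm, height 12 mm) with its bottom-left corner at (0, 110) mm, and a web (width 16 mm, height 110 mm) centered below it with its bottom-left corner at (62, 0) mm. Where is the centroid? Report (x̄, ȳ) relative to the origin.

web: A = 16 × 110 = 1760.00, centroid at (70.00, 55.00).
flange: A = 140 × 12 = 1680.00, centroid at (70.00, 116.00).
ΣA = 3440.00 mm²
ΣAx̄ = (1760.00)(70.00) + (1680.00)(70.00) = 240800.00 mm³
ΣAȳ = (1760.00)(55.00) + (1680.00)(116.00) = 291680.00 mm³
x̄ = 240800.00 / 3440.00 = 70.00 mm
ȳ = 291680.00 / 3440.00 = 84.79 mm

x̄ = 70.00 mm, ȳ = 84.79 mm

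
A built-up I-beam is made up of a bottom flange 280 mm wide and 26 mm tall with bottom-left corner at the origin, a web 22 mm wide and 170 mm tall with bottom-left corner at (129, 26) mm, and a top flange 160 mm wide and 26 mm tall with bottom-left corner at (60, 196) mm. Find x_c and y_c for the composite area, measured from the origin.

Part | A | x̄ᵢ | ȳᵢ | A·x̄ᵢ | A·ȳᵢ
bottom flange | 7280.00 | 140.00 | 13.00 | 1019200.00 | 94640.00
web | 3740.00 | 140.00 | 111.00 | 523600.00 | 415140.00
top flange | 4160.00 | 140.00 | 209.00 | 582400.00 | 869440.00
Σ | 15180.00 |  |  | 2125200.00 | 1379220.00
x_c = 2125200.00 / 15180.00 = 140.00 mm
y_c = 1379220.00 / 15180.00 = 90.86 mm

x_c = 140.00 mm, y_c = 90.86 mm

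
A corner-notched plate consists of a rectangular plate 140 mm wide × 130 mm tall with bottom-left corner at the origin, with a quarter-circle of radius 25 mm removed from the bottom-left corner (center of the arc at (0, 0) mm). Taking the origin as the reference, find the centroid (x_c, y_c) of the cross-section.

x_c = 71.65 mm, y_c = 66.51 mm

Part | A | x̄ᵢ | ȳᵢ | A·x̄ᵢ | A·ȳᵢ
plate | 18200.00 | 70.00 | 65.00 | 1274000.00 | 1183000.00
removed quarter-circle | -490.87 | 10.61 | 10.61 | -5208.33 | -5208.33
Σ | 17709.13 |  |  | 1268791.67 | 1177791.67
x_c = 1268791.67 / 17709.13 = 71.65 mm
y_c = 1177791.67 / 17709.13 = 66.51 mm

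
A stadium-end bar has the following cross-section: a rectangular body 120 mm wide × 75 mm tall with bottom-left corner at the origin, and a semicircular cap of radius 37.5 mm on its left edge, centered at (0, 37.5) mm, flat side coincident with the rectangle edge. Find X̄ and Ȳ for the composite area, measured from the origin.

X̄ = 45.04 mm, Ȳ = 37.50 mm

rectangular body: A = 120 × 75 = 9000.00, centroid at (60.00, 37.50).
semicircular end: A = ½π·37.5² = 2208.93, centroid at (-15.92, 37.50).
ΣA = 11208.93 mm², ΣAX̄ = 504843.75 mm³, ΣAȲ = 420334.96 mm³.
X̄ = 504843.75/11208.93 = 45.04 mm; Ȳ = 420334.96/11208.93 = 37.50 mm.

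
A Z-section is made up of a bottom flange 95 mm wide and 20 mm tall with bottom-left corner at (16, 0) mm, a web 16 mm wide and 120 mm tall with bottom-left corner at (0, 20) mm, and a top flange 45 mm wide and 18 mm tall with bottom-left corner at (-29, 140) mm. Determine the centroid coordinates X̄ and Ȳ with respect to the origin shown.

bottom flange: A = 95 × 20 = 1900.00, centroid at (63.50, 10.00).
web: A = 16 × 120 = 1920.00, centroid at (8.00, 80.00).
top flange: A = 45 × 18 = 810.00, centroid at (-6.50, 149.00).
ΣA = 4630.00 mm²
ΣAX̄ = (1900.00)(63.50) + (1920.00)(8.00) + (810.00)(-6.50) = 130745.00 mm³
ΣAȲ = (1900.00)(10.00) + (1920.00)(80.00) + (810.00)(149.00) = 293290.00 mm³
X̄ = 130745.00 / 4630.00 = 28.24 mm
Ȳ = 293290.00 / 4630.00 = 63.35 mm

X̄ = 28.24 mm, Ȳ = 63.35 mm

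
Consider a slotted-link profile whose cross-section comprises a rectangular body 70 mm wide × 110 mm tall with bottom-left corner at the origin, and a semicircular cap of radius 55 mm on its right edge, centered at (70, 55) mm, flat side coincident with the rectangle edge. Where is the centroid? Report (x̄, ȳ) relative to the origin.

rectangular body: A = 70 × 110 = 7700.00, centroid at (35.00, 55.00).
semicircular end: A = ½π·55² = 4751.66, centroid at (93.34, 55.00).
ΣA = 12451.66 mm²
ΣAx̄ = (7700.00)(35.00) + (4751.66)(93.34) = 713032.79 mm³
ΣAȳ = (7700.00)(55.00) + (4751.66)(55.00) = 684841.24 mm³
x̄ = 713032.79 / 12451.66 = 57.26 mm
ȳ = 684841.24 / 12451.66 = 55.00 mm

x̄ = 57.26 mm, ȳ = 55.00 mm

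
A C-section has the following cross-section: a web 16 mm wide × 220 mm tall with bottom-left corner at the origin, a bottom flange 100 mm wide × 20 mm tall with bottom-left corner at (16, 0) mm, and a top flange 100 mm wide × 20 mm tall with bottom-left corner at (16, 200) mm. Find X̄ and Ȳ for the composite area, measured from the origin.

Part | A | x̄ᵢ | ȳᵢ | A·x̄ᵢ | A·ȳᵢ
web | 3520.00 | 8.00 | 110.00 | 28160.00 | 387200.00
bottom flange | 2000.00 | 66.00 | 10.00 | 132000.00 | 20000.00
top flange | 2000.00 | 66.00 | 210.00 | 132000.00 | 420000.00
Σ | 7520.00 |  |  | 292160.00 | 827200.00
X̄ = 292160.00 / 7520.00 = 38.85 mm
Ȳ = 827200.00 / 7520.00 = 110.00 mm

X̄ = 38.85 mm, Ȳ = 110.00 mm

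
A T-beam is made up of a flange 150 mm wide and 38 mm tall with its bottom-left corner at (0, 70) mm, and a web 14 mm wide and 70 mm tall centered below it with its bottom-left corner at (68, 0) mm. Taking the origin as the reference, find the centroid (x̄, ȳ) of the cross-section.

web: A = 14 × 70 = 980.00, centroid at (75.00, 35.00).
flange: A = 150 × 38 = 5700.00, centroid at (75.00, 89.00).
ΣA = 6680.00 mm², ΣAx̄ = 501000.00 mm³, ΣAȳ = 541600.00 mm³.
x̄ = 501000.00/6680.00 = 75.00 mm; ȳ = 541600.00/6680.00 = 81.08 mm.

x̄ = 75.00 mm, ȳ = 81.08 mm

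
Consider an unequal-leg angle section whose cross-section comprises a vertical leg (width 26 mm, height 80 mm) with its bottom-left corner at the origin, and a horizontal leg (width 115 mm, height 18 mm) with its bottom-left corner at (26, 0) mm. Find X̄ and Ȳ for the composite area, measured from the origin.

vertical leg: A = 26 × 80 = 2080.00, centroid at (13.00, 40.00).
horizontal leg: A = 115 × 18 = 2070.00, centroid at (83.50, 9.00).
ΣA = 4150.00 mm², ΣAX̄ = 199885.00 mm³, ΣAȲ = 101830.00 mm³.
X̄ = 199885.00/4150.00 = 48.17 mm; Ȳ = 101830.00/4150.00 = 24.54 mm.

X̄ = 48.17 mm, Ȳ = 24.54 mm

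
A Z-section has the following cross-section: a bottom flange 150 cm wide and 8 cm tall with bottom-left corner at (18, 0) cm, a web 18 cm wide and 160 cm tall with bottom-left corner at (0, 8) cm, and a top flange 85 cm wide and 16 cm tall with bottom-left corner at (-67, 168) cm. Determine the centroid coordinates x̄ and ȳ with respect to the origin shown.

x̄ = 19.15 cm, ȳ = 91.47 cm

bottom flange: A = 150 × 8 = 1200.00, centroid at (93.00, 4.00).
web: A = 18 × 160 = 2880.00, centroid at (9.00, 88.00).
top flange: A = 85 × 16 = 1360.00, centroid at (-24.50, 176.00).
ΣA = 5440.00 cm²
ΣAx̄ = (1200.00)(93.00) + (2880.00)(9.00) + (1360.00)(-24.50) = 104200.00 cm³
ΣAȳ = (1200.00)(4.00) + (2880.00)(88.00) + (1360.00)(176.00) = 497600.00 cm³
x̄ = 104200.00 / 5440.00 = 19.15 cm
ȳ = 497600.00 / 5440.00 = 91.47 cm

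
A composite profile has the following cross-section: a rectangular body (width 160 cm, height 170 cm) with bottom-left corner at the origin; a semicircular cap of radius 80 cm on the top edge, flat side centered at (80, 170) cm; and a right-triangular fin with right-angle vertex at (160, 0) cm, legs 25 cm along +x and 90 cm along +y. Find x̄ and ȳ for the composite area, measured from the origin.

x̄ = 82.59 cm, ȳ = 114.55 cm

rectangular body: A = 160 × 170 = 27200.00, centroid at (80.00, 85.00).
semicircular top: A = ½π·80² = 10053.10, centroid at (80.00, 203.95).
triangular fin: A = ½·25·90 = 1125.00, centroid at (168.33, 30.00).
ΣA = 38378.10 cm², ΣAx̄ = 3169622.72 cm³, ΣAȳ = 4396109.74 cm³.
x̄ = 3169622.72/38378.10 = 82.59 cm; ȳ = 4396109.74/38378.10 = 114.55 cm.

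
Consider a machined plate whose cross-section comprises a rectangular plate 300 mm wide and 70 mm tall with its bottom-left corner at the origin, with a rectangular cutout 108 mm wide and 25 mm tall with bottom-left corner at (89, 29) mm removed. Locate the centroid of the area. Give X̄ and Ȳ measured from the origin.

plate: A = 300 × 70 = 21000.00, centroid at (150.00, 35.00).
hole: A = −(108 × 25) = -2700.00, centroid at (143.00, 41.50).
ΣA = 18300.00 mm², ΣAX̄ = 2763900.00 mm³, ΣAȲ = 622950.00 mm³.
X̄ = 2763900.00/18300.00 = 151.03 mm; Ȳ = 622950.00/18300.00 = 34.04 mm.

X̄ = 151.03 mm, Ȳ = 34.04 mm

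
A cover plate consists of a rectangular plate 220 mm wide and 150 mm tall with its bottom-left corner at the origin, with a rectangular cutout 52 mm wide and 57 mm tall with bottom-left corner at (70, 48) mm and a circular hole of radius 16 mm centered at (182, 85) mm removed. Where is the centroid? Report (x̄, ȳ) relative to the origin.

Part | A | x̄ᵢ | ȳᵢ | A·x̄ᵢ | A·ȳᵢ
plate | 33000.00 | 110.00 | 75.00 | 3630000.00 | 2475000.00
hole 1 | -2964.00 | 96.00 | 76.50 | -284544.00 | -226746.00
hole 2 | -804.25 | 182.00 | 85.00 | -146373.08 | -68361.06
Σ | 29231.75 |  |  | 3199082.92 | 2179892.94
x̄ = 3199082.92 / 29231.75 = 109.44 mm
ȳ = 2179892.94 / 29231.75 = 74.57 mm

x̄ = 109.44 mm, ȳ = 74.57 mm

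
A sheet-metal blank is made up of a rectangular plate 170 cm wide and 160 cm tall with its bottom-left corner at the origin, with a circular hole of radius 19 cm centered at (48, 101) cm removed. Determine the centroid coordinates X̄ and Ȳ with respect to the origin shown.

X̄ = 86.61 cm, Ȳ = 79.09 cm

Part | A | x̄ᵢ | ȳᵢ | A·x̄ᵢ | A·ȳᵢ
plate | 27200.00 | 85.00 | 80.00 | 2312000.00 | 2176000.00
hole | -1134.11 | 48.00 | 101.00 | -54437.52 | -114545.61
Σ | 26065.89 |  |  | 2257562.48 | 2061454.39
X̄ = 2257562.48 / 26065.89 = 86.61 cm
Ȳ = 2061454.39 / 26065.89 = 79.09 cm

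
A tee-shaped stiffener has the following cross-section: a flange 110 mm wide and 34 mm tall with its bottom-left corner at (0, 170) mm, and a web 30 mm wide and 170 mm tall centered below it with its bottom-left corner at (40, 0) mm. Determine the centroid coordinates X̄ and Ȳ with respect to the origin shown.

X̄ = 55.00 mm, Ȳ = 128.15 mm

web: A = 30 × 170 = 5100.00, centroid at (55.00, 85.00).
flange: A = 110 × 34 = 3740.00, centroid at (55.00, 187.00).
ΣA = 8840.00 mm²
ΣAX̄ = (5100.00)(55.00) + (3740.00)(55.00) = 486200.00 mm³
ΣAȲ = (5100.00)(85.00) + (3740.00)(187.00) = 1132880.00 mm³
X̄ = 486200.00 / 8840.00 = 55.00 mm
Ȳ = 1132880.00 / 8840.00 = 128.15 mm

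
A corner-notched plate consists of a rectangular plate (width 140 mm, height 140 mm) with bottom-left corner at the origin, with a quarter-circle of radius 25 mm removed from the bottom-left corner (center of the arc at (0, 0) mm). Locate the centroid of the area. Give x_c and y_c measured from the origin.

x_c = 71.53 mm, y_c = 71.53 mm

plate: A = 140 × 140 = 19600.00, centroid at (70.00, 70.00).
removed quarter-circle: A = −¼π·25² = -490.87, centroid at (10.61, 10.61).
ΣA = 19109.13 mm², ΣAx_c = 1366791.67 mm³, ΣAy_c = 1366791.67 mm³.
x_c = 1366791.67/19109.13 = 71.53 mm; y_c = 1366791.67/19109.13 = 71.53 mm.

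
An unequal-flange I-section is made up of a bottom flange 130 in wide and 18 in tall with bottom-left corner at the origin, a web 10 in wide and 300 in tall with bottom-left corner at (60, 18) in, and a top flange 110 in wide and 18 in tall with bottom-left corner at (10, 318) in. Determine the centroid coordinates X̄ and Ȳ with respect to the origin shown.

X̄ = 65.00 in, Ȳ = 160.18 in

bottom flange: A = 130 × 18 = 2340.00, centroid at (65.00, 9.00).
web: A = 10 × 300 = 3000.00, centroid at (65.00, 168.00).
top flange: A = 110 × 18 = 1980.00, centroid at (65.00, 327.00).
ΣA = 7320.00 in², ΣAX̄ = 475800.00 in³, ΣAȲ = 1172520.00 in³.
X̄ = 475800.00/7320.00 = 65.00 in; Ȳ = 1172520.00/7320.00 = 160.18 in.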